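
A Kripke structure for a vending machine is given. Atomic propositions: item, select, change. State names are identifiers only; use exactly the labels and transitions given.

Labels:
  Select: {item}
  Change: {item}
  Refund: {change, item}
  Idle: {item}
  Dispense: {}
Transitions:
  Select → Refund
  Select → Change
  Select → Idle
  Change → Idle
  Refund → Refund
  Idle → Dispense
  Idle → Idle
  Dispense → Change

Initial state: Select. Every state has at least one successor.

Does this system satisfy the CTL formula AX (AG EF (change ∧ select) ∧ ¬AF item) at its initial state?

States satisfying AG EF (change ∧ select) ∧ ¬AF item: ∅.
States satisfying AX (AG EF (change ∧ select) ∧ ¬AF item): ∅.
Select ∉ Sat(AX (AG EF (change ∧ select) ∧ ¬AF item)).

Does not hold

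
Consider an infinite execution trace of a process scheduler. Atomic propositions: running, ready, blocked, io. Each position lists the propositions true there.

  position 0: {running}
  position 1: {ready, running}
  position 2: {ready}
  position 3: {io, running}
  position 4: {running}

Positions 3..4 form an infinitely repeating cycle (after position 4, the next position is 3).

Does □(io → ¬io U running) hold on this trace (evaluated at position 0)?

Satisfied

io → ¬io U running holds at every position 0..4, and those are all positions ever visited, so □(io → ¬io U running) holds.
Positions where io holds: 3.
Check ¬io U running at each: 3→ok.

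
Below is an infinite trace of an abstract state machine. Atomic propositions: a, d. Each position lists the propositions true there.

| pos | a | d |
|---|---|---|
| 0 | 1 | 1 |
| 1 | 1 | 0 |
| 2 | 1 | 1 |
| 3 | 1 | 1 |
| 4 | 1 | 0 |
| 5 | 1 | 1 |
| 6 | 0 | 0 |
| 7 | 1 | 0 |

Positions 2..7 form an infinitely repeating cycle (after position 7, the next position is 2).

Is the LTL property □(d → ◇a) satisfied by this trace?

Yes

d → ◇a holds at every position 0..7, and those are all positions ever visited, so □(d → ◇a) holds.
Positions where d holds: 0, 2, 3, 5.
Check ◇a at each: 0→ok, 2→ok, 3→ok, 5→ok.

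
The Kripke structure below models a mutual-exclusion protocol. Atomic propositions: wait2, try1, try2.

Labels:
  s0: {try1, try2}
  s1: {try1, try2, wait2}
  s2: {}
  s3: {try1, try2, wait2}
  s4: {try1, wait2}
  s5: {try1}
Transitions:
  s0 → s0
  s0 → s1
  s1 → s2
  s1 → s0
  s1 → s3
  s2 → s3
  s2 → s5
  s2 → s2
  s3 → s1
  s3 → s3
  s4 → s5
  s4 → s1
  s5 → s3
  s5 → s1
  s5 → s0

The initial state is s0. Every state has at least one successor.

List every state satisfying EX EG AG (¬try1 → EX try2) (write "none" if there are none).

{s0, s1, s2, s3, s4, s5}

States satisfying EG AG (¬try1 → EX try2): {s0, s1, s2, s3, s4, s5}.
States satisfying EX EG AG (¬try1 → EX try2): {s0, s1, s2, s3, s4, s5}.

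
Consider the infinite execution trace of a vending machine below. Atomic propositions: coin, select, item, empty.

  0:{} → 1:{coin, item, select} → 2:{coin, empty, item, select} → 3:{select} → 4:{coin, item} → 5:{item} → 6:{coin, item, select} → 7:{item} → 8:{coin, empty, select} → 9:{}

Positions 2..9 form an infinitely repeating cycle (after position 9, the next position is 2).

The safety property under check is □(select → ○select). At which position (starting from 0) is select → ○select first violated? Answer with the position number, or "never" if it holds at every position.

Check select → ○select at each position in order: 0 ✓, 1 ✓, 2 ✓.
At position 3 the labels are {select} and the next position 4 has {coin, item}, so select → ○select is false there. This is the first violation.

3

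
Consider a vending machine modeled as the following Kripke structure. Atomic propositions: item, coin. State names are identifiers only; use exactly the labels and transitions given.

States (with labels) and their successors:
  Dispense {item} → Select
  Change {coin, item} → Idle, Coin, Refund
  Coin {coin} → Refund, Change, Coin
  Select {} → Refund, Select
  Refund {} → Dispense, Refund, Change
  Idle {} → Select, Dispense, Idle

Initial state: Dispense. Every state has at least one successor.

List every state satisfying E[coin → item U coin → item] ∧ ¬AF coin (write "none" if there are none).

States satisfying coin → item: {Dispense, Change, Select, Refund, Idle}.
States satisfying E[coin → item U coin → item]: {Dispense, Change, Select, Refund, Idle}.
States satisfying coin: {Change, Coin}.
States satisfying AF coin: {Change, Coin}.
States satisfying ¬AF coin: {Dispense, Select, Refund, Idle}.
States satisfying E[coin → item U coin → item] ∧ ¬AF coin: {Dispense, Select, Refund, Idle}.

{Dispense, Select, Refund, Idle}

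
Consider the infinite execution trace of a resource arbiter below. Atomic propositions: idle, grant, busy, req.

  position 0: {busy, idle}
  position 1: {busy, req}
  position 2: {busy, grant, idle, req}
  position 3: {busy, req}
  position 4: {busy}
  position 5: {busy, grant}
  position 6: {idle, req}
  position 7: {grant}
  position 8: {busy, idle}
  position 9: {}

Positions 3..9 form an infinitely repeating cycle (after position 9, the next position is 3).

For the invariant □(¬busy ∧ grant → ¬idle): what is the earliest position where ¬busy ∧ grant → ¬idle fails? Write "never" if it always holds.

¬busy ∧ grant → ¬idle holds at every position 0..9, and those are all the positions the trace ever visits, so the invariant □(¬busy ∧ grant → ¬idle) is never violated.

never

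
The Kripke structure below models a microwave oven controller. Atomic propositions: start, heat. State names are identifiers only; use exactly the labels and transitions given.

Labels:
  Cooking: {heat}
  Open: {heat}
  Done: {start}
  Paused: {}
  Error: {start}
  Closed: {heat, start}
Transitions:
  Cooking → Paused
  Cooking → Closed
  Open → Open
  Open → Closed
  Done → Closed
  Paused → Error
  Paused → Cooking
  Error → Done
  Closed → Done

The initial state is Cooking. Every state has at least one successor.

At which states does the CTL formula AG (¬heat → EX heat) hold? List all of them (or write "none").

{Open, Done, Closed}

States satisfying ¬heat → EX heat: {Cooking, Open, Done, Paused, Closed}.
States satisfying AG (¬heat → EX heat): {Open, Done, Closed}.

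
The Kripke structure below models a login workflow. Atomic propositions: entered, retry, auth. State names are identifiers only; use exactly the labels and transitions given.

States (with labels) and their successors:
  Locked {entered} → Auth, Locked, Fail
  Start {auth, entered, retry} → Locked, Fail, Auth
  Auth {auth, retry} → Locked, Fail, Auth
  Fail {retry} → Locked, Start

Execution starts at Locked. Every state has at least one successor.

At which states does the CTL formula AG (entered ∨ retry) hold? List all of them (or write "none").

{Locked, Start, Auth, Fail}

States satisfying entered ∨ retry: {Locked, Start, Auth, Fail}.
States satisfying AG (entered ∨ retry): {Locked, Start, Auth, Fail}.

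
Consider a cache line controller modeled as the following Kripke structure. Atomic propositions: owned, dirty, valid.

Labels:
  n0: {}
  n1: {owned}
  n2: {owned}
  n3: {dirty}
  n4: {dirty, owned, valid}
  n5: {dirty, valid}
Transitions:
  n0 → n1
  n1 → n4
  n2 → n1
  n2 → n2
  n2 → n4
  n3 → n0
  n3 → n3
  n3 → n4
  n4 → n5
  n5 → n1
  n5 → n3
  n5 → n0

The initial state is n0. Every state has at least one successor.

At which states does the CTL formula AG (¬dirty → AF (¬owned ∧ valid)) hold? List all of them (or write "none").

States satisfying ¬dirty → AF (¬owned ∧ valid): {n0, n1, n3, n4, n5}.
States satisfying AG (¬dirty → AF (¬owned ∧ valid)): {n0, n1, n3, n4, n5}.

{n0, n1, n3, n4, n5}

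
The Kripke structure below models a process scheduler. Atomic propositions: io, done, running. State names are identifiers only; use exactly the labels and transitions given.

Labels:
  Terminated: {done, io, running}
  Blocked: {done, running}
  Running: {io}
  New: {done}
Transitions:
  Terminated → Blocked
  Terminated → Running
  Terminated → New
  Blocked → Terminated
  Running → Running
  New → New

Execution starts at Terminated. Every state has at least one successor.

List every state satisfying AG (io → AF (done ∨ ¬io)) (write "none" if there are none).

{New}

States satisfying io → AF (done ∨ ¬io): {Terminated, Blocked, New}.
States satisfying AG (io → AF (done ∨ ¬io)): {New}.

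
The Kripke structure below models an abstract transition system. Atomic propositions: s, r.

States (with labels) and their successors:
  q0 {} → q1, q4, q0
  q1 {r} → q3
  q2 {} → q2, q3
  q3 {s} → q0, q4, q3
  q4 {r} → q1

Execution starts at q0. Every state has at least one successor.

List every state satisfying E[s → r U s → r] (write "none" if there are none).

{q0, q1, q2, q4}

States satisfying s → r: {q0, q1, q2, q4}.
States satisfying E[s → r U s → r]: {q0, q1, q2, q4}.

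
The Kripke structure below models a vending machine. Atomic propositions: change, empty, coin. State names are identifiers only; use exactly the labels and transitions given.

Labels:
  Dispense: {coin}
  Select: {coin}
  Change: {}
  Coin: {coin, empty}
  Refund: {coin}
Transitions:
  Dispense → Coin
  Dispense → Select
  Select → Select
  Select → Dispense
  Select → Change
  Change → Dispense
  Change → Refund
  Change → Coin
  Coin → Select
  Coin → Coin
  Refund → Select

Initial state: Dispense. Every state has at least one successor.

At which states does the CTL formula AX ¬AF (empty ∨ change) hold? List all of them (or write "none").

States satisfying ¬AF (empty ∨ change): {Dispense, Select, Change, Refund}.
States satisfying AX ¬AF (empty ∨ change): {Select, Refund}.

{Select, Refund}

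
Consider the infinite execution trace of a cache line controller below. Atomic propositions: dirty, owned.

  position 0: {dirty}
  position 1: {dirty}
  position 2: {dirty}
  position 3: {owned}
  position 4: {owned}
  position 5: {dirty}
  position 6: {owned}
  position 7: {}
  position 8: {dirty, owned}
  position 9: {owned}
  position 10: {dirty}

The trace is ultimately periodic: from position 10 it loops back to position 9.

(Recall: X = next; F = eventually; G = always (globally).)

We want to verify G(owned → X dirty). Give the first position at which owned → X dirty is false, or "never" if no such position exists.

Check owned → X dirty at each position in order: 0 ✓, 1 ✓, 2 ✓.
At position 3 the labels are {owned} and the next position 4 has {owned}, so owned → X dirty is false there. This is the first violation.

3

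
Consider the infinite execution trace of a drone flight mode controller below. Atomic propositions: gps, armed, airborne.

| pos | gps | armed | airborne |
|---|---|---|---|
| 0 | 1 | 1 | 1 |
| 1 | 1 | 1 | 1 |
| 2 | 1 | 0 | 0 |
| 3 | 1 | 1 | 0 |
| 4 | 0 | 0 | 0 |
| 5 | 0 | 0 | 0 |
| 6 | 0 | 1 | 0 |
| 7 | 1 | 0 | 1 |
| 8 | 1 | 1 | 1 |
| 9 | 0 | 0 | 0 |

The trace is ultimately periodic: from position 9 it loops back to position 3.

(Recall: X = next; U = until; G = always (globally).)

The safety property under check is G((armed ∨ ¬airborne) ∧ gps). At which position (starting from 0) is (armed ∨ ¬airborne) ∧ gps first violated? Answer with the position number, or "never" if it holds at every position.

Check (armed ∨ ¬airborne) ∧ gps at each position in order: 0 ✓, 1 ✓, 2 ✓, 3 ✓.
At position 4 the labels are {}, so (armed ∨ ¬airborne) ∧ gps is false there. This is the first violation.

4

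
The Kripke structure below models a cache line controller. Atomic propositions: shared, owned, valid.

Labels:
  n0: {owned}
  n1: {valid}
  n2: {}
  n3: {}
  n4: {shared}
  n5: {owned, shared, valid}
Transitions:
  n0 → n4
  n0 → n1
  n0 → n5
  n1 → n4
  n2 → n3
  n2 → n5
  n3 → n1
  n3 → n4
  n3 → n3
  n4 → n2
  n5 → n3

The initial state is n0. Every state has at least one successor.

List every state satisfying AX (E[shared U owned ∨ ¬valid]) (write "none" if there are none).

States satisfying E[shared U owned ∨ ¬valid]: {n0, n2, n3, n4, n5}.
States satisfying AX (E[shared U owned ∨ ¬valid]): {n1, n2, n4, n5}.

{n1, n2, n4, n5}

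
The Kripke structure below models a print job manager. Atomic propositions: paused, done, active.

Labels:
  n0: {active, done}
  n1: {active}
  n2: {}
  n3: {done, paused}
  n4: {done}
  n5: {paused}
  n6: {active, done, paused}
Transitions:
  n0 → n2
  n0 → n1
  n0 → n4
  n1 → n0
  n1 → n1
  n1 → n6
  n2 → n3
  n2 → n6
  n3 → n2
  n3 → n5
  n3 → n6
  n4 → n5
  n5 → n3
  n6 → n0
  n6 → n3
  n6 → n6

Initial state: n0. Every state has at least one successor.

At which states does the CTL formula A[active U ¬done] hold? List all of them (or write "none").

States satisfying active: {n0, n1, n6}.
States satisfying ¬done: {n1, n2, n5}.
States satisfying A[active U ¬done]: {n1, n2, n5}.

{n1, n2, n5}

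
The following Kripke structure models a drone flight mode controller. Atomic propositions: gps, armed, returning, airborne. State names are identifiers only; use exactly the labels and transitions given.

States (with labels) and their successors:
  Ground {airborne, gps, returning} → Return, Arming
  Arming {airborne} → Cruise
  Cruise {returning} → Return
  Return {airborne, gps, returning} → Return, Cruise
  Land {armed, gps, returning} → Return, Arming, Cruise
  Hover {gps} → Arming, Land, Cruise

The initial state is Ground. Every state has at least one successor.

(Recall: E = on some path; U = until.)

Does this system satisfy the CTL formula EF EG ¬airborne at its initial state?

Violated

States satisfying EG ¬airborne: ∅.
States satisfying EF EG ¬airborne: ∅.
No suitable path/successor from Ground witnesses the formula.
Ground ∉ Sat(EF EG ¬airborne).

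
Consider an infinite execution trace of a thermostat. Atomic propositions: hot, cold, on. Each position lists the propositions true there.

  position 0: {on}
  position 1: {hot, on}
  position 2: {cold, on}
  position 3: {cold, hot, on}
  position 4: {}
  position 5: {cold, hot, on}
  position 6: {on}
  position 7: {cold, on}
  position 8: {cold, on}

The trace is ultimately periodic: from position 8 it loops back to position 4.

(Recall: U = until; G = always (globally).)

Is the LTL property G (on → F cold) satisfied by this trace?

on → F cold holds at every position 0..8, and those are all positions ever visited, so G (on → F cold) holds.
Positions where on holds: 0, 1, 2, 3, 5, 6, 7, 8.
Check F cold at each: 0→ok, 1→ok, 2→ok, 3→ok, 5→ok, 6→ok, 7→ok, 8→ok.

Holds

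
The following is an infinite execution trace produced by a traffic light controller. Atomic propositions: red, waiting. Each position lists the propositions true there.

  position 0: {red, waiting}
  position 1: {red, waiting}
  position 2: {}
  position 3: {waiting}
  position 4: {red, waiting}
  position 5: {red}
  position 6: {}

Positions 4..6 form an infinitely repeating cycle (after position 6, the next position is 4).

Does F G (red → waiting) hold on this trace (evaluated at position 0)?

G (red → waiting) is false at every position 0..6, so it never becomes true and F G (red → waiting) fails.

Violated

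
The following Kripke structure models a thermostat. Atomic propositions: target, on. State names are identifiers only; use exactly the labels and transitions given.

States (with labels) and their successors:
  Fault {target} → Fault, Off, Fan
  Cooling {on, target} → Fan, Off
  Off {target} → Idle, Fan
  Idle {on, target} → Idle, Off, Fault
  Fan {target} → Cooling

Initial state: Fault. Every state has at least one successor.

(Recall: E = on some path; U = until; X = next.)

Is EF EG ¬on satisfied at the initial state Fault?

Yes

States satisfying EG ¬on: {Fault}.
States satisfying EF EG ¬on: {Fault, Cooling, Off, Idle, Fan}.
Some path from Fault reaches a state where EG ¬on holds.
Fault ∈ Sat(EF EG ¬on).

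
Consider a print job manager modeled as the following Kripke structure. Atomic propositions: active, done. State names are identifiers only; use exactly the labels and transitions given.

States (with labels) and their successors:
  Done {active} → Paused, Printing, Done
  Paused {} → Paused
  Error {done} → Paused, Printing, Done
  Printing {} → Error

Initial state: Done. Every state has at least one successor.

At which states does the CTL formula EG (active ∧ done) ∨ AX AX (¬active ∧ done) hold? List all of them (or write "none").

States satisfying active ∧ done: ∅.
States satisfying EG (active ∧ done): ∅.
States satisfying AX (¬active ∧ done): {Printing}.
States satisfying AX AX (¬active ∧ done): ∅.
States satisfying EG (active ∧ done) ∨ AX AX (¬active ∧ done): ∅.

none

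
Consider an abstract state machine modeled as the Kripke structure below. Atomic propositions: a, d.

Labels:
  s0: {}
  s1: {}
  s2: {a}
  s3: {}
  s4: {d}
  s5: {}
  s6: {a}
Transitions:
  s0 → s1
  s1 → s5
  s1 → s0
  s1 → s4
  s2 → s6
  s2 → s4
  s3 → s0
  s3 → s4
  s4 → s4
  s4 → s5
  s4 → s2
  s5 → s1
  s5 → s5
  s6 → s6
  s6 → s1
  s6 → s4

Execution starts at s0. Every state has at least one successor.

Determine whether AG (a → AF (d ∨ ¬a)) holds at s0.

Does not hold

States satisfying a → AF (d ∨ ¬a): {s0, s1, s3, s4, s5}.
States satisfying AG (a → AF (d ∨ ¬a)): ∅.
s2 is reachable from s0 and violates a → AF (d ∨ ¬a), so AG fails at s0.
s0 ∉ Sat(AG (a → AF (d ∨ ¬a))).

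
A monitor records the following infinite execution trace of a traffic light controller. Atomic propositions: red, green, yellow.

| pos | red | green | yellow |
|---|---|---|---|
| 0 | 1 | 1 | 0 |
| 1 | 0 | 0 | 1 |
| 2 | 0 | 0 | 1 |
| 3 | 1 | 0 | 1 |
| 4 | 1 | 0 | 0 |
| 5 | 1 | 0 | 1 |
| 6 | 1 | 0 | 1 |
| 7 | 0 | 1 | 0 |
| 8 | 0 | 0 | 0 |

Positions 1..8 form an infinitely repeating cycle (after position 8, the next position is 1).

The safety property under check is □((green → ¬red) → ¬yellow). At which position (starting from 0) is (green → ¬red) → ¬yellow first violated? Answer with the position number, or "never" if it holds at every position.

1

Check (green → ¬red) → ¬yellow at each position in order: 0 ✓.
At position 1 the labels are {yellow}, so (green → ¬red) → ¬yellow is false there. This is the first violation.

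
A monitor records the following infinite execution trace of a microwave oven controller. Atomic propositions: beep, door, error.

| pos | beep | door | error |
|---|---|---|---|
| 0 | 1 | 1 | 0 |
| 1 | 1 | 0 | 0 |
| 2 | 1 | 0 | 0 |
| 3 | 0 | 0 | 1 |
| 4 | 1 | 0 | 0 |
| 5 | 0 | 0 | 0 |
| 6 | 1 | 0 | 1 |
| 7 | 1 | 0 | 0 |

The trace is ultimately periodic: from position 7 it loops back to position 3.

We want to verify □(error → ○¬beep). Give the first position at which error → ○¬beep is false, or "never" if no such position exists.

3

Check error → ○¬beep at each position in order: 0 ✓, 1 ✓, 2 ✓.
At position 3 the labels are {error} and the next position 4 has {beep}, so error → ○¬beep is false there. This is the first violation.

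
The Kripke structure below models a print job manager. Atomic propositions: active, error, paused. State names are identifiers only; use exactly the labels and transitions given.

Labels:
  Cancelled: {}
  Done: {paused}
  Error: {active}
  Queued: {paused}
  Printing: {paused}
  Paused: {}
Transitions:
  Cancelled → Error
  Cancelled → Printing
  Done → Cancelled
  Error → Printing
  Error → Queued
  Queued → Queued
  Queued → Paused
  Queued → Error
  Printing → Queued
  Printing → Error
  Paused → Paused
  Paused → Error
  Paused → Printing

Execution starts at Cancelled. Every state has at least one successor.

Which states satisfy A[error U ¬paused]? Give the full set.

States satisfying error: ∅.
States satisfying ¬paused: {Cancelled, Error, Paused}.
States satisfying A[error U ¬paused]: {Cancelled, Error, Paused}.

{Cancelled, Error, Paused}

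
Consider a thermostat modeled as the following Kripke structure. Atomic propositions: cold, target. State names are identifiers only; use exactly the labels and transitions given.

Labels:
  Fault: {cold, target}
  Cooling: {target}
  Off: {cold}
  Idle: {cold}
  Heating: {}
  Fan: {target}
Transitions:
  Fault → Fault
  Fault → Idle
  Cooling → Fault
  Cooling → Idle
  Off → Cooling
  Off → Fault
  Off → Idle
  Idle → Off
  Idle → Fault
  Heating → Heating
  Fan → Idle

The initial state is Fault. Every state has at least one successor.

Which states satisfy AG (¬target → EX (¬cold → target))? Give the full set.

{Fault, Cooling, Off, Idle, Fan}

States satisfying ¬target → EX (¬cold → target): {Fault, Cooling, Off, Idle, Fan}.
States satisfying AG (¬target → EX (¬cold → target)): {Fault, Cooling, Off, Idle, Fan}.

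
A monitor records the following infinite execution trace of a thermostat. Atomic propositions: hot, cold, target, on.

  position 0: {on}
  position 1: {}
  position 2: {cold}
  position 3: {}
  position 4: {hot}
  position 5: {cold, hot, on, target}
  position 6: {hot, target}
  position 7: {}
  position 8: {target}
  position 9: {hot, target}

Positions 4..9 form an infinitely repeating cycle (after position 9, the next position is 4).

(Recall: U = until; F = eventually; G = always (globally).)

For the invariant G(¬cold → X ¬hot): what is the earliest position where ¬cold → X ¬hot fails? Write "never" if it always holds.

3

Check ¬cold → X ¬hot at each position in order: 0 ✓, 1 ✓, 2 ✓.
At position 3 the labels are {} and the next position 4 has {hot}, so ¬cold → X ¬hot is false there. This is the first violation.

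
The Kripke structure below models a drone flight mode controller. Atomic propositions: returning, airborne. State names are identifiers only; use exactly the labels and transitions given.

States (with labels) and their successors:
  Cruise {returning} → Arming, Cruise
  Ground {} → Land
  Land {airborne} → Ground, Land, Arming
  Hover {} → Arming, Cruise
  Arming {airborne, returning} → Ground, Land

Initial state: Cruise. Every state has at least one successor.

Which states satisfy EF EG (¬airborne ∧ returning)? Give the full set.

States satisfying EG (¬airborne ∧ returning): {Cruise}.
States satisfying EF EG (¬airborne ∧ returning): {Cruise, Hover}.

{Cruise, Hover}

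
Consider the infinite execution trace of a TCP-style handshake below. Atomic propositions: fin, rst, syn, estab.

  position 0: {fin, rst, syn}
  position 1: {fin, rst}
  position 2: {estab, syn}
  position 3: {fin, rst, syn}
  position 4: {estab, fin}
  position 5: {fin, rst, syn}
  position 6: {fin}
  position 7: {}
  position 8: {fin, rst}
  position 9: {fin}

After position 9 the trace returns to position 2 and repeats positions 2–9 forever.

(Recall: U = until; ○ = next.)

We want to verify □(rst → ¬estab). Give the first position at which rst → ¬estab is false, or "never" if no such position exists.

never

rst → ¬estab holds at every position 0..9, and those are all the positions the trace ever visits, so the invariant □(rst → ¬estab) is never violated.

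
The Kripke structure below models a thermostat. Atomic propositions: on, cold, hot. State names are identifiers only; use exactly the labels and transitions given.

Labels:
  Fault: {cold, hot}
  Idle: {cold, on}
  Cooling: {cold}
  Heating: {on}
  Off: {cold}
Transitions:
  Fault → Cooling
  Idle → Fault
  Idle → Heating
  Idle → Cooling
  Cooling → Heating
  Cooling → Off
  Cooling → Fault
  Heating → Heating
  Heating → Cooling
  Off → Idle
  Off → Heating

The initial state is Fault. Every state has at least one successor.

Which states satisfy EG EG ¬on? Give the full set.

States satisfying EG ¬on: {Fault, Cooling}.
States satisfying EG EG ¬on: {Fault, Cooling}.

{Fault, Cooling}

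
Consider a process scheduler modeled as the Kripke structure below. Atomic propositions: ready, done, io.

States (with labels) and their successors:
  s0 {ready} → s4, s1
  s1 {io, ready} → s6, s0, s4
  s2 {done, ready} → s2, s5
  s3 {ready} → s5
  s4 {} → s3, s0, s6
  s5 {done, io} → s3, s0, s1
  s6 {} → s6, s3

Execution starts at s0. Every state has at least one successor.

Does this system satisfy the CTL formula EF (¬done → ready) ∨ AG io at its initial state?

States satisfying ¬done → ready: {s0, s1, s2, s3, s5}.
States satisfying EF (¬done → ready): {s0, s1, s2, s3, s4, s5, s6}.
States satisfying io: {s1, s5}.
States satisfying AG io: ∅.
States satisfying EF (¬done → ready) ∨ AG io: {s0, s1, s2, s3, s4, s5, s6}.
s0 ∈ Sat(EF (¬done → ready) ∨ AG io).

Yes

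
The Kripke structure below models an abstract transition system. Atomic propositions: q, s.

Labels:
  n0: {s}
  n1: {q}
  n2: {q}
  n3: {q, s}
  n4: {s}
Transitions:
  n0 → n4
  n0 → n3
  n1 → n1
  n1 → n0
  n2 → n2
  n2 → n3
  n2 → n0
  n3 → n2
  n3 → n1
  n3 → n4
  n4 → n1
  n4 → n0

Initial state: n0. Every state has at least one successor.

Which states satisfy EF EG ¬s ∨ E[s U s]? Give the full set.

States satisfying EG ¬s: {n1, n2}.
States satisfying EF EG ¬s: {n0, n1, n2, n3, n4}.
States satisfying s: {n0, n3, n4}.
States satisfying E[s U s]: {n0, n3, n4}.
States satisfying EF EG ¬s ∨ E[s U s]: {n0, n1, n2, n3, n4}.

{n0, n1, n2, n3, n4}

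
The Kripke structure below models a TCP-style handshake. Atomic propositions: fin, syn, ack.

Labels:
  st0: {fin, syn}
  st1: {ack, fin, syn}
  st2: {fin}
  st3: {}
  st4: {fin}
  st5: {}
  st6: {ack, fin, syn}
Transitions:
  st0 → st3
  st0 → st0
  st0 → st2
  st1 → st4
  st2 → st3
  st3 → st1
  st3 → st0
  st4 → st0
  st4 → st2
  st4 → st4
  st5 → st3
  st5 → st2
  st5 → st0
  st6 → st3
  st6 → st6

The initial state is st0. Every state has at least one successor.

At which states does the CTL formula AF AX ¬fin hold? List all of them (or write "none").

States satisfying AX ¬fin: {st2}.
States satisfying AF AX ¬fin: {st2}.

{st2}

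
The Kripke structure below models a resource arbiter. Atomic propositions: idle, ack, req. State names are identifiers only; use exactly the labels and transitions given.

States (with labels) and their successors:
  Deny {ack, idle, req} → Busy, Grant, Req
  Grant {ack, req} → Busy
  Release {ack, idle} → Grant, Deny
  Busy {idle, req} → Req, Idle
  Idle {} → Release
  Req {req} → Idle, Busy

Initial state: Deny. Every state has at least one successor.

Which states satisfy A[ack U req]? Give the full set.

{Deny, Grant, Release, Busy, Req}

States satisfying ack: {Deny, Grant, Release}.
States satisfying req: {Deny, Grant, Busy, Req}.
States satisfying A[ack U req]: {Deny, Grant, Release, Busy, Req}.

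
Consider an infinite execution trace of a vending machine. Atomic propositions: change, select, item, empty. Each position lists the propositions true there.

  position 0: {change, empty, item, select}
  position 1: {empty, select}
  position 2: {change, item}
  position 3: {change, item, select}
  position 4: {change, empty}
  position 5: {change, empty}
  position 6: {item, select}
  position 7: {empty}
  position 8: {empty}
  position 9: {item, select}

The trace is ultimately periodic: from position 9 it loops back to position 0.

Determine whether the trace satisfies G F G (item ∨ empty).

F G (item ∨ empty) holds at every position 0..9, and those are all positions ever visited, so G F G (item ∨ empty) holds.

Yes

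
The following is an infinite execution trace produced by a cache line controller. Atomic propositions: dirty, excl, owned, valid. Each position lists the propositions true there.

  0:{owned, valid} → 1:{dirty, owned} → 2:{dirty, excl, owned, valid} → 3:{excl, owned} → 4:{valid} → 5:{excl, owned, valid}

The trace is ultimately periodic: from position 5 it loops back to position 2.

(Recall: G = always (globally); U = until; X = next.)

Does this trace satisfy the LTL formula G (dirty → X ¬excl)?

dirty → X ¬excl must hold at every position from 0 onward. It fails at position 1, so G (dirty → X ¬excl) is false.
Positions where dirty holds: 1, 2.
Check X ¬excl at each: 1→fails, 2→fails.

Does not hold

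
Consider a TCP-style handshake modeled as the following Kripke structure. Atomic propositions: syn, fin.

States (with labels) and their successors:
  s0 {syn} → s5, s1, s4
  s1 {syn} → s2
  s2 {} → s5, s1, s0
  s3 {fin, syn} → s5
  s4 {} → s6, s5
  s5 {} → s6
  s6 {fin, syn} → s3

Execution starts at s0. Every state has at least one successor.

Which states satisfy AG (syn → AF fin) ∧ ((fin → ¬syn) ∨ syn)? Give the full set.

States satisfying syn → AF fin: {s2, s3, s4, s5, s6}.
States satisfying AG (syn → AF fin): {s3, s4, s5, s6}.
States satisfying ¬syn: {s2, s4, s5}.
States satisfying fin → ¬syn: {s0, s1, s2, s4, s5}.
States satisfying (fin → ¬syn) ∨ syn: {s0, s1, s2, s3, s4, s5, s6}.
States satisfying AG (syn → AF fin) ∧ ((fin → ¬syn) ∨ syn): {s3, s4, s5, s6}.

{s3, s4, s5, s6}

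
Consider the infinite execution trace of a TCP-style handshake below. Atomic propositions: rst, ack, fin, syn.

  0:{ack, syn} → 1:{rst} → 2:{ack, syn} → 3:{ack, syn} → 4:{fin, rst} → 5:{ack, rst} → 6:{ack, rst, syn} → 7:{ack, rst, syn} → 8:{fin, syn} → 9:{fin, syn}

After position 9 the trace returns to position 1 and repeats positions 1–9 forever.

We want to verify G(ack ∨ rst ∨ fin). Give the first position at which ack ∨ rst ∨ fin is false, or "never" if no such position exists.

never

ack ∨ rst ∨ fin holds at every position 0..9, and those are all the positions the trace ever visits, so the invariant G(ack ∨ rst ∨ fin) is never violated.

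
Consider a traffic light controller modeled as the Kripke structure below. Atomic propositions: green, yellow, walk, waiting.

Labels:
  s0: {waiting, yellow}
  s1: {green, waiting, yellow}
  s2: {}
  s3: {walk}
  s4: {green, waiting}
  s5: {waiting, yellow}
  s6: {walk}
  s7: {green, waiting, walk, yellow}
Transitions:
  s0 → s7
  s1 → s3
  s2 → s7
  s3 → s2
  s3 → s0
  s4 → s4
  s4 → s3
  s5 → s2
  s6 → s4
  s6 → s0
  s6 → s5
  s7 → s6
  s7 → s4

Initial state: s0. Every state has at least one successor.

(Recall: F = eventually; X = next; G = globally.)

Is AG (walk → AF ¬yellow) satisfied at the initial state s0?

States satisfying walk → AF ¬yellow: {s0, s1, s2, s3, s4, s5, s6, s7}.
States satisfying AG (walk → AF ¬yellow): {s0, s1, s2, s3, s4, s5, s6, s7}.
Every state reachable from s0 satisfies walk → AF ¬yellow.
s0 ∈ Sat(AG (walk → AF ¬yellow)).

Holds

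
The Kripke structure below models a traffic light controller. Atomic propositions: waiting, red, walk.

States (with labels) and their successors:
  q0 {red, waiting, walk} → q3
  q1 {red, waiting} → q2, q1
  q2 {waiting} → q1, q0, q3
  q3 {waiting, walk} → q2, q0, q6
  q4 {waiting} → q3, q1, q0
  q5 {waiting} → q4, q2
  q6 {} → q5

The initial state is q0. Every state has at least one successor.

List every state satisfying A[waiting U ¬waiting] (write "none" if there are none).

States satisfying waiting: {q0, q1, q2, q3, q4, q5}.
States satisfying ¬waiting: {q6}.
States satisfying A[waiting U ¬waiting]: {q6}.

{q6}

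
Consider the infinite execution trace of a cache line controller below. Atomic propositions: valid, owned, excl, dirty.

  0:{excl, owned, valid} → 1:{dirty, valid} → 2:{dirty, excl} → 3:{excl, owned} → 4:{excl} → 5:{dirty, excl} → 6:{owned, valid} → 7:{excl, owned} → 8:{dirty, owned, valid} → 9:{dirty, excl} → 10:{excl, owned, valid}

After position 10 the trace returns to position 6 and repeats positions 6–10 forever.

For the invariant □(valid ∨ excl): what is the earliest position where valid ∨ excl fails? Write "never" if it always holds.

never

valid ∨ excl holds at every position 0..10, and those are all the positions the trace ever visits, so the invariant □(valid ∨ excl) is never violated.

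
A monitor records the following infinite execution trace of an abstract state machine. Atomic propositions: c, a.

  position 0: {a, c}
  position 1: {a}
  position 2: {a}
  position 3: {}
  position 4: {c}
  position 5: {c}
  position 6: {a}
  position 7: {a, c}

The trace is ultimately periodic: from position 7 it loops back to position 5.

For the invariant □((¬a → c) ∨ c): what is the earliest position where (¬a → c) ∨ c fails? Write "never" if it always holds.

Check (¬a → c) ∨ c at each position in order: 0 ✓, 1 ✓, 2 ✓.
At position 3 the labels are {}, so (¬a → c) ∨ c is false there. This is the first violation.

3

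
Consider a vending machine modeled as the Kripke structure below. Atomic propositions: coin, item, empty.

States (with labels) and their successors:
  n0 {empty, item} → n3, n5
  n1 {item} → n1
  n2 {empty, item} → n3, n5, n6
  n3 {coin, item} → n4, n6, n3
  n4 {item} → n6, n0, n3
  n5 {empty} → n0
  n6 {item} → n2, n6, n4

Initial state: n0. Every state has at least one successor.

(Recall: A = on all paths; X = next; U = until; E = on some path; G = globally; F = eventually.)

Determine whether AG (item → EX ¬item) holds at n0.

States satisfying item → EX ¬item: {n0, n2, n5}.
States satisfying AG (item → EX ¬item): ∅.
n3 is reachable from n0 and violates item → EX ¬item, so AG fails at n0.
n0 ∉ Sat(AG (item → EX ¬item)).

Does not hold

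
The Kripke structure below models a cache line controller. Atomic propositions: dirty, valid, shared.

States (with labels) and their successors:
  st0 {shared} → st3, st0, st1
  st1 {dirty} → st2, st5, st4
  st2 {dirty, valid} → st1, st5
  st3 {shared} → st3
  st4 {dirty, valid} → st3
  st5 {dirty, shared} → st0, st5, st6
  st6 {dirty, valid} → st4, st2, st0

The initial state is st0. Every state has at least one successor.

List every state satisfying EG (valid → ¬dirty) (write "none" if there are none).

{st0, st1, st3, st5}

States satisfying valid → ¬dirty: {st0, st1, st3, st5}.
States satisfying EG (valid → ¬dirty): {st0, st1, st3, st5}.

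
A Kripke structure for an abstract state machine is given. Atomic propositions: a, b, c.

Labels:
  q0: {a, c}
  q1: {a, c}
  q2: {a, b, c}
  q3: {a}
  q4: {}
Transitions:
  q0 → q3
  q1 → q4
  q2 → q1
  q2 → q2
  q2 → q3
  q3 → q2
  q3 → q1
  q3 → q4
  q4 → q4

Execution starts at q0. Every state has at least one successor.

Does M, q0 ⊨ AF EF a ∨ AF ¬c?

States satisfying EF a: {q0, q1, q2, q3}.
States satisfying AF EF a: {q0, q1, q2, q3}.
States satisfying ¬c: {q3, q4}.
States satisfying AF ¬c: {q0, q1, q3, q4}.
States satisfying AF EF a ∨ AF ¬c: {q0, q1, q2, q3, q4}.
q0 ∈ Sat(AF EF a ∨ AF ¬c).

Holds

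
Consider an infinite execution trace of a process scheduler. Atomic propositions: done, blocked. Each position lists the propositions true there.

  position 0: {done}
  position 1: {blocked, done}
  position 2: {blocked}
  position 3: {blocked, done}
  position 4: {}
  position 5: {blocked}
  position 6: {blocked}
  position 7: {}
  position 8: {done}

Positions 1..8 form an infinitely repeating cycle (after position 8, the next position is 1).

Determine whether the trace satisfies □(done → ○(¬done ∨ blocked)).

done → ○(¬done ∨ blocked) holds at every position 0..8, and those are all positions ever visited, so □(done → ○(¬done ∨ blocked)) holds.
Positions where done holds: 0, 1, 3, 8.
Check ○(¬done ∨ blocked) at each: 0→ok, 1→ok, 3→ok, 8→ok.

Satisfied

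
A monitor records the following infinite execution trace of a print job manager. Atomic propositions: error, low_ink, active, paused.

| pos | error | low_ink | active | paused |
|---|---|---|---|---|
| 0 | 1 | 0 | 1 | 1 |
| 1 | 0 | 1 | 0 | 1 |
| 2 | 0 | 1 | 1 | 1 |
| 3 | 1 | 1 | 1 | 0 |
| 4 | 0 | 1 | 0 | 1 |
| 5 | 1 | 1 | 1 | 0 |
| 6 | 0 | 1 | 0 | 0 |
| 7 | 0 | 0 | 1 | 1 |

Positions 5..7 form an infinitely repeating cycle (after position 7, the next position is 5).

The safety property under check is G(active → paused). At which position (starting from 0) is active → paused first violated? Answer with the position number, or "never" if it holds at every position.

3

Check active → paused at each position in order: 0 ✓, 1 ✓, 2 ✓.
At position 3 the labels are {active, error, low_ink}, so active → paused is false there. This is the first violation.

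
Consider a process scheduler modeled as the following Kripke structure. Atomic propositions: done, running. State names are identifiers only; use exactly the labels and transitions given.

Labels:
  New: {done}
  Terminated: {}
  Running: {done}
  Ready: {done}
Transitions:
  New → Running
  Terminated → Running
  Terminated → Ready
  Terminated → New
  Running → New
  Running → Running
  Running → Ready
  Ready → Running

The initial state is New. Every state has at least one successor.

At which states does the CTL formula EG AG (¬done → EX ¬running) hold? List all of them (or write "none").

States satisfying AG (¬done → EX ¬running): {New, Terminated, Running, Ready}.
States satisfying EG AG (¬done → EX ¬running): {New, Terminated, Running, Ready}.

{New, Terminated, Running, Ready}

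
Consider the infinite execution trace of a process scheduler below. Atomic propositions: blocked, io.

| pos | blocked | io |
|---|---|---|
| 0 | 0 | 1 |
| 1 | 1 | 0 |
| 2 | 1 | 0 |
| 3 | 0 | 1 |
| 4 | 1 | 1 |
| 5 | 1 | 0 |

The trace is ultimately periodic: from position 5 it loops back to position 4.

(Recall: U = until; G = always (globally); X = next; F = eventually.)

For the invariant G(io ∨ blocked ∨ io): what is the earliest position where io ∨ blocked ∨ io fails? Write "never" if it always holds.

never

io ∨ blocked ∨ io holds at every position 0..5, and those are all the positions the trace ever visits, so the invariant G(io ∨ blocked ∨ io) is never violated.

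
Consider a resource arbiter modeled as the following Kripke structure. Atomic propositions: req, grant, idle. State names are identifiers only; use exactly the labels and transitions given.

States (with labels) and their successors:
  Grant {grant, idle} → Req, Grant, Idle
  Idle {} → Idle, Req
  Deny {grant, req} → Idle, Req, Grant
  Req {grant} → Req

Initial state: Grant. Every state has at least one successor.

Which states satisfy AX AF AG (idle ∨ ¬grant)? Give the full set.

States satisfying AF AG (idle ∨ ¬grant): ∅.
States satisfying AX AF AG (idle ∨ ¬grant): ∅.

none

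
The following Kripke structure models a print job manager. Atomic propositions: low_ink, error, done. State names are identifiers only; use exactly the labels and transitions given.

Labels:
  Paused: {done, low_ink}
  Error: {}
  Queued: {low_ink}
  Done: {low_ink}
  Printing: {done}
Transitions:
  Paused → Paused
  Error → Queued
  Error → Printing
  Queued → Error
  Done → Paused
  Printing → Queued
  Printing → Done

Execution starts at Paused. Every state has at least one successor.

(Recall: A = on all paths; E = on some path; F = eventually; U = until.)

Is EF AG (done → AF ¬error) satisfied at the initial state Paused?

Yes

States satisfying AG (done → AF ¬error): {Paused, Error, Queued, Done, Printing}.
States satisfying EF AG (done → AF ¬error): {Paused, Error, Queued, Done, Printing}.
Some path from Paused reaches a state where AG (done → AF ¬error) holds.
Paused ∈ Sat(EF AG (done → AF ¬error)).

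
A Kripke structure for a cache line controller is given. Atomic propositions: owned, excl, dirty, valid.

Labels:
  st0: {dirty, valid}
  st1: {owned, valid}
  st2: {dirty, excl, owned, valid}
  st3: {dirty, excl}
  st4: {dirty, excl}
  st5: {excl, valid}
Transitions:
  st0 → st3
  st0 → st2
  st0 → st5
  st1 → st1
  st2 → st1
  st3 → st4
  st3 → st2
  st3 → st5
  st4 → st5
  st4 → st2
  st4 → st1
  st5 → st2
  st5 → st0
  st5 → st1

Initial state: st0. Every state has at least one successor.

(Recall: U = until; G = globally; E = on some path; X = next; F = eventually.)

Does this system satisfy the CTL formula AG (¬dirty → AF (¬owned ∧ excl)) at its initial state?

No

States satisfying ¬dirty → AF (¬owned ∧ excl): {st0, st2, st3, st4, st5}.
States satisfying AG (¬dirty → AF (¬owned ∧ excl)): ∅.
st1 is reachable from st0 and violates ¬dirty → AF (¬owned ∧ excl), so AG fails at st0.
st0 ∉ Sat(AG (¬dirty → AF (¬owned ∧ excl))).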